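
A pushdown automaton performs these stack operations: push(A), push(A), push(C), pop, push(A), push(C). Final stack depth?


Tracing stack operations:
  push(A) -> stack = [A], depth=1
  push(A) -> stack = [A,A], depth=2
  push(C) -> stack = [A,A,C], depth=3
  pop -> removed C, stack = [A,A], depth=2
  push(A) -> stack = [A,A,A], depth=3
  push(C) -> stack = [A,A,A,C], depth=4
Final depth = 4

4


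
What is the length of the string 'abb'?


String: 'abb'
Counting characters:
  'a' appears 1 time(s)
  'b' appears 2 time(s)
Total length = 1 + 2 = 3

3


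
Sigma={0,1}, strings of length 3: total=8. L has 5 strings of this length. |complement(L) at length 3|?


Alphabet: {0,1}
String length: 3
Total strings of length 3 = 2^3 = 8
Strings in L = 5
Complement = total - |L|
= 8 - 5
= 3

3


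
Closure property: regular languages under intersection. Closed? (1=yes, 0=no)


Regular languages are closed under:
- Union (DFA product construction)
- Intersection (DFA product construction)
- Complement (swap accept/reject states)
- Concatenation (NFA construction)
- Kleene star (NFA construction)
intersection is in this list
Therefore: closed

1


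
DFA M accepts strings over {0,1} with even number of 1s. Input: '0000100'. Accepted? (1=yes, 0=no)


DFA has 2 states: q_even (start, accept=yes) and q_odd
Processing string '0000100' character by character:
  Position 0: read '0', 1-count=0 -> q_even (no change)
  Position 1: read '0', 1-count=0 -> q_even (no change)
  Position 2: read '0', 1-count=0 -> q_even (no change)
  Position 3: read '0', 1-count=0 -> q_even (no change)
  Position 4: read '1', 1-count=1 -> q_odd
  Position 5: read '0', 1-count=1 -> q_odd (no change)
  Position 6: read '0', 1-count=1 -> q_odd (no change)
Final state: q_odd, total 1s = 1 (odd); the DFA requires an even count -> reject

0


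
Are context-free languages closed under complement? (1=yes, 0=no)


CFL closure properties:
  Closed under: union, concatenation, Kleene star
  NOT closed under: intersection, complement
Operation 'complement' is in not-closed list -> No (not closed)

0


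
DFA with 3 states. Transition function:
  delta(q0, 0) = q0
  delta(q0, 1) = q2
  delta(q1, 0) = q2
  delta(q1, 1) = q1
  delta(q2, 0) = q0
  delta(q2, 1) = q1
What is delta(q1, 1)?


Looking up transition function:
delta(q1, 1) in the table
Row: q1, Column: 1
Result: q1

q1


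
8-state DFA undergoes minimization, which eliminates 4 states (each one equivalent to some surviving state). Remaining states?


Original DFA: 8 states
Redundant states removed: 4
Minimized states = original - removed
= 8 - 4
= 4

4


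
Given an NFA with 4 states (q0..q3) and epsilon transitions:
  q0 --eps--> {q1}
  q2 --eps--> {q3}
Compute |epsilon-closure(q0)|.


Starting from q0
Initialize closure = {q0}
Follow epsilon from q0 -> add q1
Final closure: {q0, q1}
Size = 2

2


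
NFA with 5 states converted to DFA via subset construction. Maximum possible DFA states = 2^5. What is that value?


NFA has 5 states
Subset construction: each DFA state = subset of NFA states
Maximum subsets = 2^5
2^5 = 32

32


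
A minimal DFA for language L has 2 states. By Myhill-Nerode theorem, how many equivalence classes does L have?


Myhill-Nerode theorem:
Number of equivalence classes = number of states in minimal DFA
Minimal DFA states = 2
Therefore equivalence classes = 2

2


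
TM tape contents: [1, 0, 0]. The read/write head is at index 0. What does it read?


Tape: [1, 0, 0]
Positions: 0 1 2
Values:    1 0 0
Head at position 0
tape[0] = 1

1


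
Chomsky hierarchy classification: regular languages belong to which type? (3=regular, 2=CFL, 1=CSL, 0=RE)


Chomsky hierarchy levels:
  Type 3: Regular (DFA/NFA/regex)
  Type 2: Context-free (PDA)
  Type 1: Context-sensitive
  Type 0: Recursively enumerable (TM)
'regular' corresponds to Type 3

3


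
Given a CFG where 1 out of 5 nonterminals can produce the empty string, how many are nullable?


Nonterminals: {S, A, B, C, D}
A nonterminal is nullable if it can derive epsilon
Counting nullable nonterminals: 1
Total nullable = 1

1


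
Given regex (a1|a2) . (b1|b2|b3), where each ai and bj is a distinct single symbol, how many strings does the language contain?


First group: 2 alternatives
Second group: 3 alternatives
Concatenation: each choice from group 1 pairs with each from group 2
Total = 2 x 3 = 6

6


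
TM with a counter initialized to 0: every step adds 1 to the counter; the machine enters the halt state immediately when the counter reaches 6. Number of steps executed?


Counter starts at 0. Counting sequence:
  Step 1: counter = 1
  Step 2: counter = 2
  Step 3: counter = 3
  Step 4: counter = 4
  Step 5: counter = 5
  Step 6: counter = 6
Counter reached 6 -> halt
Total steps = 6

6


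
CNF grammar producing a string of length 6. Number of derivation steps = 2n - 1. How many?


Chomsky Normal Form derivation:
String length n = 6
Each step either:
  - Splits a nonterminal into two (n-1 such steps)
  - Converts a nonterminal to terminal (n such steps)
Total = (n-1) + n = 2n - 1
= 2(6) - 1
= 12 - 1
= 11

11


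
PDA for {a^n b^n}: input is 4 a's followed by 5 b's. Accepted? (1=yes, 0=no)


Language requires equal numbers of a's and b's
PDA pushes for each 'a', pops for each 'b'
Number of a's = 4
Number of b's = 5
4 != 5 -> Reject

0


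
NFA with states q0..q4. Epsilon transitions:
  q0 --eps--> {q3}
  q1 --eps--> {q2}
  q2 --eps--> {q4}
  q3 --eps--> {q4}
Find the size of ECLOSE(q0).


Starting from q0
Initialize closure = {q0}
Follow epsilon from q0 -> add q3
Follow epsilon from q3 -> add q4
Final closure: {q0, q3, q4}
Size = 3

3


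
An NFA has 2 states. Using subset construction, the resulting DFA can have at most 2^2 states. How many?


NFA has 2 states
Subset construction: each DFA state = subset of NFA states
Maximum subsets = 2^2
2^2 = 4

4


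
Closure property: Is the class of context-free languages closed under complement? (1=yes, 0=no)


CFL closure properties:
  Closed under: union, concatenation, Kleene star
  NOT closed under: intersection, complement
Operation 'complement' is in not-closed list -> No (not closed)

0


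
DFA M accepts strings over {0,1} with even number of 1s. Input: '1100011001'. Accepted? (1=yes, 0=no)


DFA has 2 states: q_even (start, accept=yes) and q_odd
Processing string '1100011001' character by character:
  Position 0: read '1', 1-count=1 -> q_odd
  Position 1: read '1', 1-count=2 -> q_even
  Position 2: read '0', 1-count=2 -> q_even (no change)
  Position 3: read '0', 1-count=2 -> q_even (no change)
  Position 4: read '0', 1-count=2 -> q_even (no change)
  Position 5: read '1', 1-count=3 -> q_odd
  Position 6: read '1', 1-count=4 -> q_even
  Position 7: read '0', 1-count=4 -> q_even (no change)
  Position 8: read '0', 1-count=4 -> q_even (no change)
  Position 9: read '1', 1-count=5 -> q_odd
Final state: q_odd, total 1s = 5 (odd); the DFA requires an even count -> reject

0


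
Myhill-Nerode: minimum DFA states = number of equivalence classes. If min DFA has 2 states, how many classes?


Myhill-Nerode theorem:
Number of equivalence classes = number of states in minimal DFA
Minimal DFA states = 2
Therefore equivalence classes = 2

2


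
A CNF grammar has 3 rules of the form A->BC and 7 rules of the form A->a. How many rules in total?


CNF allows two rule forms:
  A -> BC (binary): 3 rules
  A -> a (terminal): 7 rules
Total = 3 + 7 = 10

10


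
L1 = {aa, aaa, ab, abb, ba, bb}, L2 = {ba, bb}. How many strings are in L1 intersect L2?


L1 = {aa, aaa, ab, abb, ba, bb}
L2 = {ba, bb}
Checking each string in L1 against L2:
  'aa': in L2? No
  'aaa': in L2? No
  'ab': in L2? No
  'abb': in L2? No
  'ba': in L2? Yes
  'bb': in L2? Yes
Intersection = {ba, bb}
|L1 ∩ L2| = 2

2


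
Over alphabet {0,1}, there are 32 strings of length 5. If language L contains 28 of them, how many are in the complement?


Alphabet: {0,1}
String length: 5
Total strings of length 5 = 2^5 = 32
Strings in L = 28
Complement = total - |L|
= 32 - 28
= 4

4


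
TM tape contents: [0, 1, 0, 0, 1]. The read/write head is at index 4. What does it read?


Tape: [0, 1, 0, 0, 1]
Positions: 0 1 2 3 4
Values:    0 1 0 0 1
Head at position 4
tape[4] = 1

1


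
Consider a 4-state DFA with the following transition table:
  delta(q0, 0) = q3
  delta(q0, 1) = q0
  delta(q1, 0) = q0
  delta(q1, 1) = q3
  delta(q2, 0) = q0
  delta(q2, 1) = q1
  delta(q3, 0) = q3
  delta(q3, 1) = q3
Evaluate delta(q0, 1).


Looking up transition function:
delta(q0, 1) in the table
Row: q0, Column: 1
Result: q0

q0


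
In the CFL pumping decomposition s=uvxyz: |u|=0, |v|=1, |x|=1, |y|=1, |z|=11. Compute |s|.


|s| = |u| + |v| + |x| + |y| + |z|
= 0 + 1 + 1 + 1 + 11
= 1 + 1 + 12
= 2 + 12
= 14

14


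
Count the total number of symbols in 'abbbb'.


String: 'abbbb'
Counting characters:
  'a' appears 1 time(s)
  'b' appears 4 time(s)
Total length = 1 + 4 = 5

5


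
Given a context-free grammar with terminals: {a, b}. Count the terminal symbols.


Terminal symbols: a, b
Counting each: a (#1), b (#2)
Total = 2

2


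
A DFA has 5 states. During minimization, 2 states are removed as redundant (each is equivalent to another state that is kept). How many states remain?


Original DFA: 5 states
Redundant states removed: 2
Minimized states = original - removed
= 5 - 2
= 3

3


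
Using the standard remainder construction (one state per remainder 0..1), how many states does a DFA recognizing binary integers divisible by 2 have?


Divisibility by 2 is tracked via the remainder mod 2: 0, 1, ..., 1
The construction assigns one state to each remainder
Number of remainders = 2

2


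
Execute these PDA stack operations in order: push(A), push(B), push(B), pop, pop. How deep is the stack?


Tracing stack operations:
  push(A) -> stack = [A], depth=1
  push(B) -> stack = [A,B], depth=2
  push(B) -> stack = [A,B,B], depth=3
  pop -> removed B, stack = [A,B], depth=2
  pop -> removed B, stack = [A], depth=1
Final depth = 1

1


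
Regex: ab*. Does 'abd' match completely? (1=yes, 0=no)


Pattern: ab*
String: 'abd'
Pattern requires: exactly one 'a' followed by zero or more 'b's
First char is 'a' -> OK
Rest 'bd': all b's? No
Result: 0

0


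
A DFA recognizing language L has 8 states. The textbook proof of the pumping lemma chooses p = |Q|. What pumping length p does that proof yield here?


Pumping lemma for regular languages (standard proof):
Take p = |Q|, the number of DFA states.
Any string of length >= |Q| passes through |Q|+1 states while reading its first |Q| symbols,
so by pigeonhole some state repeats, giving the loop that can be pumped.
Here |Q| = 8
Therefore the proof uses p = 8

8


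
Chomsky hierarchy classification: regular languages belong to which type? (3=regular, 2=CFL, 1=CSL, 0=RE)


Chomsky hierarchy levels:
  Type 3: Regular (DFA/NFA/regex)
  Type 2: Context-free (PDA)
  Type 1: Context-sensitive
  Type 0: Recursively enumerable (TM)
'regular' corresponds to Type 3

3


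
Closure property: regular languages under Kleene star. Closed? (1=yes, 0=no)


Regular languages are closed under:
- Union (DFA product construction)
- Intersection (DFA product construction)
- Complement (swap accept/reject states)
- Concatenation (NFA construction)
- Kleene star (NFA construction)
Kleene star is in this list
Therefore: closed

1


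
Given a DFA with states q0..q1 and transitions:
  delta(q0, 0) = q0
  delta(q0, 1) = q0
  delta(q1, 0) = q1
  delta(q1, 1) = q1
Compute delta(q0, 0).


Looking up transition function:
delta(q0, 0) in the table
Row: q0, Column: 0
Result: q0

q0


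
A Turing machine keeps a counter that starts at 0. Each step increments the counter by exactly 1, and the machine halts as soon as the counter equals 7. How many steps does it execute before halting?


Counter starts at 0. Counting sequence:
  Step 1: counter = 1
  Step 2: counter = 2
  Step 3: counter = 3
  Step 4: counter = 4
  Step 5: counter = 5
  Step 6: counter = 6
  Step 7: counter = 7
Counter reached 7 -> halt
Total steps = 7

7


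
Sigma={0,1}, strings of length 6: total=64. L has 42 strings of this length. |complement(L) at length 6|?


Alphabet: {0,1}
String length: 6
Total strings of length 6 = 2^6 = 64
Strings in L = 42
Complement = total - |L|
= 64 - 42
= 22

22


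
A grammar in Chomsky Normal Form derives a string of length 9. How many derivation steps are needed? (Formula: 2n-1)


Chomsky Normal Form derivation:
String length n = 9
Each step either:
  - Splits a nonterminal into two (n-1 such steps)
  - Converts a nonterminal to terminal (n such steps)
Total = (n-1) + n = 2n - 1
= 2(9) - 1
= 18 - 1
= 17

17


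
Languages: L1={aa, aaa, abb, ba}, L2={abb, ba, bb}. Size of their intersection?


L1 = {aa, aaa, abb, ba}
L2 = {abb, ba, bb}
Checking each string in L1 against L2:
  'aa': in L2? No
  'aaa': in L2? No
  'abb': in L2? Yes
  'ba': in L2? Yes
Intersection = {abb, ba}
|L1 ∩ L2| = 2

2


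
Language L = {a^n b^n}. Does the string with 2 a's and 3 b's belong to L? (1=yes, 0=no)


Language requires equal numbers of a's and b's
PDA pushes for each 'a', pops for each 'b'
Number of a's = 2
Number of b's = 3
2 != 3 -> Reject

0


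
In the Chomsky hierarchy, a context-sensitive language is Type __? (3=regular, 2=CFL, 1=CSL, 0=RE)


Chomsky hierarchy levels:
  Type 3: Regular (DFA/NFA/regex)
  Type 2: Context-free (PDA)
  Type 1: Context-sensitive
  Type 0: Recursively enumerable (TM)
'context-sensitive' corresponds to Type 1

1


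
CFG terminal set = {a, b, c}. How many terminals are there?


Terminal symbols: a, b, c
Counting each: a (#1), b (#2), c (#3)
Total = 3

3


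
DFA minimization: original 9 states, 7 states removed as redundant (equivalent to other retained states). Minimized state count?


Original DFA: 9 states
Redundant states removed: 7
Minimized states = original - removed
= 9 - 7
= 2

2


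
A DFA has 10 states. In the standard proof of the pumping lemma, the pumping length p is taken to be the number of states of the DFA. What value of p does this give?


Pumping lemma for regular languages (standard proof):
Take p = |Q|, the number of DFA states.
Any string of length >= |Q| passes through |Q|+1 states while reading its first |Q| symbols,
so by pigeonhole some state repeats, giving the loop that can be pumped.
Here |Q| = 10
Therefore the proof uses p = 10

10


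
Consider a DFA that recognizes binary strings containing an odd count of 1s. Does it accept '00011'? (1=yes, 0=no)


DFA has 2 states: q_even (start, accept=no) and q_odd
Processing string '00011' character by character:
  Position 0: read '0', 1-count=0 -> q_even (no change)
  Position 1: read '0', 1-count=0 -> q_even (no change)
  Position 2: read '0', 1-count=0 -> q_even (no change)
  Position 3: read '1', 1-count=1 -> q_odd
  Position 4: read '1', 1-count=2 -> q_even
Final state: q_even, total 1s = 2 (even); the DFA requires an odd count -> reject

0


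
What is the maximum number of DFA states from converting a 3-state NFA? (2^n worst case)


NFA has 3 states
Subset construction: each DFA state = subset of NFA states
Maximum subsets = 2^3
2^3 = 8

8


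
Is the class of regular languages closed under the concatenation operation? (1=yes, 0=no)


Regular languages are closed under:
- Union (DFA product construction)
- Intersection (DFA product construction)
- Complement (swap accept/reject states)
- Concatenation (NFA construction)
- Kleene star (NFA construction)
concatenation is in this list
Therefore: closed

1


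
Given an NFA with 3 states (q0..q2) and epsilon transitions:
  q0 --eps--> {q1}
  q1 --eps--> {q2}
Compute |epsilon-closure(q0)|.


Starting from q0
Initialize closure = {q0}
Follow epsilon from q0 -> add q1
Follow epsilon from q1 -> add q2
Final closure: {q0, q1, q2}
Size = 3

3


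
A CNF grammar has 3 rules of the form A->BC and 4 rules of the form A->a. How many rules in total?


CNF allows two rule forms:
  A -> BC (binary): 3 rules
  A -> a (terminal): 4 rules
Total = 3 + 4 = 7

7


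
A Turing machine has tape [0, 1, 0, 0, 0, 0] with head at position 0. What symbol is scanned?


Tape: [0, 1, 0, 0, 0, 0]
Positions: 0 1 2 3 4 5
Values:    0 1 0 0 0 0
Head at position 0
tape[0] = 0

0


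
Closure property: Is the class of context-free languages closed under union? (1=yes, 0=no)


CFL closure properties:
  Closed under: union, concatenation, Kleene star
  NOT closed under: intersection, complement
Operation 'union' is in closed list -> Yes (closed)

1


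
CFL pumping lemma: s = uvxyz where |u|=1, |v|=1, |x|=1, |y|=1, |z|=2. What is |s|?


|s| = |u| + |v| + |x| + |y| + |z|
= 1 + 1 + 1 + 1 + 2
= 2 + 1 + 3
= 3 + 3
= 6

6


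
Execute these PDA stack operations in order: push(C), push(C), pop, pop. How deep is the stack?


Tracing stack operations:
  push(C) -> stack = [C], depth=1
  push(C) -> stack = [C,C], depth=2
  pop -> removed C, stack = [C], depth=1
  pop -> removed C, stack = [], depth=0
Final depth = 0

0


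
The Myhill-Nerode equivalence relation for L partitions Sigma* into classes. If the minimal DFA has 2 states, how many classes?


Myhill-Nerode theorem:
Number of equivalence classes = number of states in minimal DFA
Minimal DFA states = 2
Therefore equivalence classes = 2

2


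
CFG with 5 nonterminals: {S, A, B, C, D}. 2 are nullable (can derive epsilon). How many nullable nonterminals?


Nonterminals: {S, A, B, C, D}
A nonterminal is nullable if it can derive epsilon
Counting nullable nonterminals: 2
Total nullable = 2

2


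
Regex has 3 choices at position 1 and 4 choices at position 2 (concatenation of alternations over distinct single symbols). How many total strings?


First group: 3 alternatives
Second group: 4 alternatives
Concatenation: each choice from group 1 pairs with each from group 2
Total = 3 x 4 = 12

12


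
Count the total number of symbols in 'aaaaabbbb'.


String: 'aaaaabbbb'
Counting characters:
  'a' appears 5 time(s)
  'b' appears 4 time(s)
Total length = 5 + 4 = 9

9


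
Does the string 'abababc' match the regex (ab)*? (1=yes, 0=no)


Pattern: (ab)*
String: 'abababc'
Pattern requires: zero or more repetitions of 'ab'
Length 7 is odd -> cannot be (ab)* -> no match
Result: 0

0


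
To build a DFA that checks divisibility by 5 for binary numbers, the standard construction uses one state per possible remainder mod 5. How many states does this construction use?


Divisibility by 5 is tracked via the remainder mod 5: 0, 1, ..., 4
The construction assigns one state to each remainder
Number of remainders = 5

5


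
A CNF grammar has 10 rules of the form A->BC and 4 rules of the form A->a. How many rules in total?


CNF allows two rule forms:
  A -> BC (binary): 10 rules
  A -> a (terminal): 4 rules
Total = 10 + 4 = 14

14


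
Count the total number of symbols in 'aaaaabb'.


String: 'aaaaabb'
Counting characters:
  'a' appears 5 time(s)
  'b' appears 2 time(s)
Total length = 5 + 2 = 7

7


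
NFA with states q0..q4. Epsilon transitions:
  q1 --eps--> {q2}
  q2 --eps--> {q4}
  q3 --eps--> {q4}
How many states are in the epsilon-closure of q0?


Starting from q0
Initialize closure = {q0}
q0 has no outgoing epsilon transitions -> nothing to add
Final closure: {q0}
Size = 1

1


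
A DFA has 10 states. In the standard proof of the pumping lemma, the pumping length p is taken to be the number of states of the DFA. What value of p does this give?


Pumping lemma for regular languages (standard proof):
Take p = |Q|, the number of DFA states.
Any string of length >= |Q| passes through |Q|+1 states while reading its first |Q| symbols,
so by pigeonhole some state repeats, giving the loop that can be pumped.
Here |Q| = 10
Therefore the proof uses p = 10

10


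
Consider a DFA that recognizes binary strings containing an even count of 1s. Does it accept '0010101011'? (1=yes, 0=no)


DFA has 2 states: q_even (start, accept=yes) and q_odd
Processing string '0010101011' character by character:
  Position 0: read '0', 1-count=0 -> q_even (no change)
  Position 1: read '0', 1-count=0 -> q_even (no change)
  Position 2: read '1', 1-count=1 -> q_odd
  Position 3: read '0', 1-count=1 -> q_odd (no change)
  Position 4: read '1', 1-count=2 -> q_even
  Position 5: read '0', 1-count=2 -> q_even (no change)
  Position 6: read '1', 1-count=3 -> q_odd
  Position 7: read '0', 1-count=3 -> q_odd (no change)
  Position 8: read '1', 1-count=4 -> q_even
  Position 9: read '1', 1-count=5 -> q_odd
Final state: q_odd, total 1s = 5 (odd); the DFA requires an even count -> reject

0


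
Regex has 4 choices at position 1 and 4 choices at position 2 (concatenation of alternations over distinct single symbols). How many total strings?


First group: 4 alternatives
Second group: 4 alternatives
Concatenation: each choice from group 1 pairs with each from group 2
Total = 4 x 4 = 16

16


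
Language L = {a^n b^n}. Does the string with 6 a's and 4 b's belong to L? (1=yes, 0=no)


Language requires equal numbers of a's and b's
PDA pushes for each 'a', pops for each 'b'
Number of a's = 6
Number of b's = 4
6 != 4 -> Reject

0


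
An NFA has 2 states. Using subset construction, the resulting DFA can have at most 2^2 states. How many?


NFA has 2 states
Subset construction: each DFA state = subset of NFA states
Maximum subsets = 2^2
2^2 = 4

4


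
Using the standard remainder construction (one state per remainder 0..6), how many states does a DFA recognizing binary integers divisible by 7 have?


Divisibility by 7 is tracked via the remainder mod 7: 0, 1, ..., 6
The construction assigns one state to each remainder
Number of remainders = 7

7


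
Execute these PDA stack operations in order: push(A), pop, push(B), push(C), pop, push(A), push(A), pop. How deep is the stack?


Tracing stack operations:
  push(A) -> stack = [A], depth=1
  pop -> removed A, stack = [], depth=0
  push(B) -> stack = [B], depth=1
  push(C) -> stack = [B,C], depth=2
  pop -> removed C, stack = [B], depth=1
  push(A) -> stack = [B,A], depth=2
  push(A) -> stack = [B,A,A], depth=3
  pop -> removed A, stack = [B,A], depth=2
Final depth = 2

2


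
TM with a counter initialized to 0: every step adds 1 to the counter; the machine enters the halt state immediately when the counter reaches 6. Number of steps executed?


Counter starts at 0. Counting sequence:
  Step 1: counter = 1
  Step 2: counter = 2
  Step 3: counter = 3
  Step 4: counter = 4
  Step 5: counter = 5
  Step 6: counter = 6
Counter reached 6 -> halt
Total steps = 6

6


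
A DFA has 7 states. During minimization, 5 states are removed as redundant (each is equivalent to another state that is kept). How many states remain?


Original DFA: 7 states
Redundant states removed: 5
Minimized states = original - removed
= 7 - 5
= 2

2


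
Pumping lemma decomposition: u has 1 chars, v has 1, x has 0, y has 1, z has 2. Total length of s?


|s| = |u| + |v| + |x| + |y| + |z|
= 1 + 1 + 0 + 1 + 2
= 2 + 0 + 3
= 2 + 3
= 5

5


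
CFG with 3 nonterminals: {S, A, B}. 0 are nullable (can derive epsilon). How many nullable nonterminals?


Nonterminals: {S, A, B}
A nonterminal is nullable if it can derive epsilon
Counting nullable nonterminals: 0
Total nullable = 0

0


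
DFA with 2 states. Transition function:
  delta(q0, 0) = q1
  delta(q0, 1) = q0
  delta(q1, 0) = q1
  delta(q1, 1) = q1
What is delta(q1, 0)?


Looking up transition function:
delta(q1, 0) in the table
Row: q1, Column: 0
Result: q1

q1


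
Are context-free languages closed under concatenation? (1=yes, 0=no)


CFL closure properties:
  Closed under: union, concatenation, Kleene star
  NOT closed under: intersection, complement
Operation 'concatenation' is in closed list -> Yes (closed)

1


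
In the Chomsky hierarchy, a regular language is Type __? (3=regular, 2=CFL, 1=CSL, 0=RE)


Chomsky hierarchy levels:
  Type 3: Regular (DFA/NFA/regex)
  Type 2: Context-free (PDA)
  Type 1: Context-sensitive
  Type 0: Recursively enumerable (TM)
'regular' corresponds to Type 3

3


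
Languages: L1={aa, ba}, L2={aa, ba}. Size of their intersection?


L1 = {aa, ba}
L2 = {aa, ba}
Checking each string in L1 against L2:
  'aa': in L2? Yes
  'ba': in L2? Yes
Intersection = {aa, ba}
|L1 ∩ L2| = 2

2


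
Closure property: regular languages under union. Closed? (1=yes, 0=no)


Regular languages are closed under:
- Union (DFA product construction)
- Intersection (DFA product construction)
- Complement (swap accept/reject states)
- Concatenation (NFA construction)
- Kleene star (NFA construction)
union is in this list
Therefore: closed

1


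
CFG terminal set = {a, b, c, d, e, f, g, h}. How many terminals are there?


Terminal symbols: a, b, c, d, e, f, g, h
Counting each: a (#1), b (#2), c (#3), d (#4), e (#5), f (#6), g (#7), h (#8)
Total = 8

8


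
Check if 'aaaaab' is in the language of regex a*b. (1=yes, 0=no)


Pattern: a*b
String: 'aaaaab'
Pattern requires: zero or more 'a's followed by exactly one 'b'
Found 5 leading 'a's
Remaining: 'b'
Remaining is exactly 'b' -> match
Result: 1

1


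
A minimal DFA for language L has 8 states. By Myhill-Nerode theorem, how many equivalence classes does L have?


Myhill-Nerode theorem:
Number of equivalence classes = number of states in minimal DFA
Minimal DFA states = 8
Therefore equivalence classes = 8

8


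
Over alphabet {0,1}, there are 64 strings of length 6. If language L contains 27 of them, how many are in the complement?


Alphabet: {0,1}
String length: 6
Total strings of length 6 = 2^6 = 64
Strings in L = 27
Complement = total - |L|
= 64 - 27
= 37

37


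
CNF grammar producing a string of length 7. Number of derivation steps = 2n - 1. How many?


Chomsky Normal Form derivation:
String length n = 7
Each step either:
  - Splits a nonterminal into two (n-1 such steps)
  - Converts a nonterminal to terminal (n such steps)
Total = (n-1) + n = 2n - 1
= 2(7) - 1
= 14 - 1
= 13

13


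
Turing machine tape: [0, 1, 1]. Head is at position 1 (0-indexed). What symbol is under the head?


Tape: [0, 1, 1]
Positions: 0 1 2
Values:    0 1 1
Head at position 1
tape[1] = 1

1


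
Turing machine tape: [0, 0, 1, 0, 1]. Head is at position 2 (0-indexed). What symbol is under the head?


Tape: [0, 0, 1, 0, 1]
Positions: 0 1 2 3 4
Values:    0 0 1 0 1
Head at position 2
tape[2] = 1

1


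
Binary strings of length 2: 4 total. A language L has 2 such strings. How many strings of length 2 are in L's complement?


Alphabet: {0,1}
String length: 2
Total strings of length 2 = 2^2 = 4
Strings in L = 2
Complement = total - |L|
= 4 - 2
= 2

2


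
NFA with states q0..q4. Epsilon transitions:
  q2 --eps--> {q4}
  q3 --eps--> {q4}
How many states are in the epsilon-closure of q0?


Starting from q0
Initialize closure = {q0}
q0 has no outgoing epsilon transitions -> nothing to add
Final closure: {q0}
Size = 1

1


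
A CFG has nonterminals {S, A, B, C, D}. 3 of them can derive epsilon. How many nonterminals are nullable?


Nonterminals: {S, A, B, C, D}
A nonterminal is nullable if it can derive epsilon
Counting nullable nonterminals: 3
Total nullable = 3

3


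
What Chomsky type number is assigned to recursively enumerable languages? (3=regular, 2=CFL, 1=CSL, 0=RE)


Chomsky hierarchy levels:
  Type 3: Regular (DFA/NFA/regex)
  Type 2: Context-free (PDA)
  Type 1: Context-sensitive
  Type 0: Recursively enumerable (TM)
'recursively enumerable' corresponds to Type 0

0


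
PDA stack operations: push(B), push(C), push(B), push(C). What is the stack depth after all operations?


Tracing stack operations:
  push(B) -> stack = [B], depth=1
  push(C) -> stack = [B,C], depth=2
  push(B) -> stack = [B,C,B], depth=3
  push(C) -> stack = [B,C,B,C], depth=4
Final depth = 4

4


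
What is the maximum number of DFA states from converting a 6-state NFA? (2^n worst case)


NFA has 6 states
Subset construction: each DFA state = subset of NFA states
Maximum subsets = 2^6
2^6 = 64

64


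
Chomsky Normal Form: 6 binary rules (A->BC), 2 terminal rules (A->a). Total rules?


CNF allows two rule forms:
  A -> BC (binary): 6 rules
  A -> a (terminal): 2 rules
Total = 6 + 2 = 8

8


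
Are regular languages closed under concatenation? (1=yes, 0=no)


Regular languages are closed under all standard operations:
- Union: Yes (product construction)
- Intersection: Yes (product construction)
- Complement: Yes (swap accept/reject)
- Concatenation: Yes (NFA construction)
Operation: concatenation -> Closed

1


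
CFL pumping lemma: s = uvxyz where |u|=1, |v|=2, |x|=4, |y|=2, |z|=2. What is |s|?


|s| = |u| + |v| + |x| + |y| + |z|
= 1 + 2 + 4 + 2 + 2
= 3 + 4 + 4
= 7 + 4
= 11

11


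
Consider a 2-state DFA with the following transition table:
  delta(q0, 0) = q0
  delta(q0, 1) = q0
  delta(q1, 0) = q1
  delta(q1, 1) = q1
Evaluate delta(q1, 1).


Looking up transition function:
delta(q1, 1) in the table
Row: q1, Column: 1
Result: q1

q1


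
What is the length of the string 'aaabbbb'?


String: 'aaabbbb'
Counting characters:
  'a' appears 3 time(s)
  'b' appears 4 time(s)
Total length = 3 + 4 = 7

7


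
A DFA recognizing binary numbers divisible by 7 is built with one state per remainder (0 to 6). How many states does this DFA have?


Divisibility by 7 is tracked via the remainder mod 7: 0, 1, ..., 6
The construction assigns one state to each remainder
Number of remainders = 7

7


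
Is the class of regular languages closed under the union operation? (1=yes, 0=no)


Regular languages are closed under:
- Union (DFA product construction)
- Intersection (DFA product construction)
- Complement (swap accept/reject states)
- Concatenation (NFA construction)
- Kleene star (NFA construction)
union is in this list
Therefore: closed

1


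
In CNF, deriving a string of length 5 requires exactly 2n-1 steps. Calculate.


Chomsky Normal Form derivation:
String length n = 5
Each step either:
  - Splits a nonterminal into two (n-1 such steps)
  - Converts a nonterminal to terminal (n such steps)
Total = (n-1) + n = 2n - 1
= 2(5) - 1
= 10 - 1
= 9

9


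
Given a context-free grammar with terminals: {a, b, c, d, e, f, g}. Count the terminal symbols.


Terminal symbols: a, b, c, d, e, f, g
Counting each: a (#1), b (#2), c (#3), d (#4), e (#5), f (#6), g (#7)
Total = 7

7


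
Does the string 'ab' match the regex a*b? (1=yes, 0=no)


Pattern: a*b
String: 'ab'
Pattern requires: zero or more 'a's followed by exactly one 'b'
Found 1 leading 'a's
Remaining: 'b'
Remaining is exactly 'b' -> match
Result: 1

1


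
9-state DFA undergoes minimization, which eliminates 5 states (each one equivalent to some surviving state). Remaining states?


Original DFA: 9 states
Redundant states removed: 5
Minimized states = original - removed
= 9 - 5
= 4

4


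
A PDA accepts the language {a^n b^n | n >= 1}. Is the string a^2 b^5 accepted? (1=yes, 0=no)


Language requires equal numbers of a's and b's
PDA pushes for each 'a', pops for each 'b'
Number of a's = 2
Number of b's = 5
2 != 5 -> Reject

0


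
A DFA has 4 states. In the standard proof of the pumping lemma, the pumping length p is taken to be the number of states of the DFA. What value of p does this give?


Pumping lemma for regular languages (standard proof):
Take p = |Q|, the number of DFA states.
Any string of length >= |Q| passes through |Q|+1 states while reading its first |Q| symbols,
so by pigeonhole some state repeats, giving the loop that can be pumped.
Here |Q| = 4
Therefore the proof uses p = 4

4


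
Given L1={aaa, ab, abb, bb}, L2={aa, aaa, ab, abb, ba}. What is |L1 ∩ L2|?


L1 = {aaa, ab, abb, bb}
L2 = {aa, aaa, ab, abb, ba}
Checking each string in L1 against L2:
  'aaa': in L2? Yes
  'ab': in L2? Yes
  'abb': in L2? Yes
  'bb': in L2? No
Intersection = {aaa, ab, abb}
|L1 ∩ L2| = 3

3


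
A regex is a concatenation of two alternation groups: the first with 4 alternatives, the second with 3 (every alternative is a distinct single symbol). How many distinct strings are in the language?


First group: 4 alternatives
Second group: 3 alternatives
Concatenation: each choice from group 1 pairs with each from group 2
Total = 4 x 3 = 12

12


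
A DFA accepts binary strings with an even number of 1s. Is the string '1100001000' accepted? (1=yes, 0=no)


DFA has 2 states: q_even (start, accept=yes) and q_odd
Processing string '1100001000' character by character:
  Position 0: read '1', 1-count=1 -> q_odd
  Position 1: read '1', 1-count=2 -> q_even
  Position 2: read '0', 1-count=2 -> q_even (no change)
  Position 3: read '0', 1-count=2 -> q_even (no change)
  Position 4: read '0', 1-count=2 -> q_even (no change)
  Position 5: read '0', 1-count=2 -> q_even (no change)
  Position 6: read '1', 1-count=3 -> q_odd
  Position 7: read '0', 1-count=3 -> q_odd (no change)
  Position 8: read '0', 1-count=3 -> q_odd (no change)
  Position 9: read '0', 1-count=3 -> q_odd (no change)
Final state: q_odd, total 1s = 3 (odd); the DFA requires an even count -> reject

0


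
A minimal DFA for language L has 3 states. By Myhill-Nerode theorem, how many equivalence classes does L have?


Myhill-Nerode theorem:
Number of equivalence classes = number of states in minimal DFA
Minimal DFA states = 3
Therefore equivalence classes = 3

3


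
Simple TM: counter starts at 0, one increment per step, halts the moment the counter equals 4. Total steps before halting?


Counter starts at 0. Counting sequence:
  Step 1: counter = 1
  Step 2: counter = 2
  Step 3: counter = 3
  Step 4: counter = 4
Counter reached 4 -> halt
Total steps = 4

4


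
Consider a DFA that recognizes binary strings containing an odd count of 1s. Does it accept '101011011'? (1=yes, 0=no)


DFA has 2 states: q_even (start, accept=no) and q_odd
Processing string '101011011' character by character:
  Position 0: read '1', 1-count=1 -> q_odd
  Position 1: read '0', 1-count=1 -> q_odd (no change)
  Position 2: read '1', 1-count=2 -> q_even
  Position 3: read '0', 1-count=2 -> q_even (no change)
  Position 4: read '1', 1-count=3 -> q_odd
  Position 5: read '1', 1-count=4 -> q_even
  Position 6: read '0', 1-count=4 -> q_even (no change)
  Position 7: read '1', 1-count=5 -> q_odd
  Position 8: read '1', 1-count=6 -> q_even
Final state: q_even, total 1s = 6 (even); the DFA requires an odd count -> reject

0


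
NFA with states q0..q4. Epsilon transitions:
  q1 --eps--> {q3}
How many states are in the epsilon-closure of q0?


Starting from q0
Initialize closure = {q0}
q0 has no outgoing epsilon transitions -> nothing to add
Final closure: {q0}
Size = 1

1


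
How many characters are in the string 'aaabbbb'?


String: 'aaabbbb'
Counting characters:
  'a' appears 3 time(s)
  'b' appears 4 time(s)
Total length = 3 + 4 = 7

7


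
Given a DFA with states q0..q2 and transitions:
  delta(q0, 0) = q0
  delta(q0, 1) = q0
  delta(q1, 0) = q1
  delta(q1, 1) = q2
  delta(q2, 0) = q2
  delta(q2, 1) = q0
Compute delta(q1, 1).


Looking up transition function:
delta(q1, 1) in the table
Row: q1, Column: 1
Result: q2

q2


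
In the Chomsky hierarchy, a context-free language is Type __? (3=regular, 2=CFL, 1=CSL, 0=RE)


Chomsky hierarchy levels:
  Type 3: Regular (DFA/NFA/regex)
  Type 2: Context-free (PDA)
  Type 1: Context-sensitive
  Type 0: Recursively enumerable (TM)
'context-free' corresponds to Type 2

2


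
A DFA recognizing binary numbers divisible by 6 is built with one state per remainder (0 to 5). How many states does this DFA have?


Divisibility by 6 is tracked via the remainder mod 6: 0, 1, ..., 5
The construction assigns one state to each remainder
Number of remainders = 6

6


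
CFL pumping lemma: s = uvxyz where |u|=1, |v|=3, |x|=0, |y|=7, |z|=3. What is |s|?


|s| = |u| + |v| + |x| + |y| + |z|
= 1 + 3 + 0 + 7 + 3
= 4 + 0 + 10
= 4 + 10
= 14

14


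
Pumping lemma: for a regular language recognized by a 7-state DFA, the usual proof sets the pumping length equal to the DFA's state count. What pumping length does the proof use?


Pumping lemma for regular languages (standard proof):
Take p = |Q|, the number of DFA states.
Any string of length >= |Q| passes through |Q|+1 states while reading its first |Q| symbols,
so by pigeonhole some state repeats, giving the loop that can be pumped.
Here |Q| = 7
Therefore the proof uses p = 7

7


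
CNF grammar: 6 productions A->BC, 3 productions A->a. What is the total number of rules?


CNF allows two rule forms:
  A -> BC (binary): 6 rules
  A -> a (terminal): 3 rules
Total = 6 + 3 = 9

9


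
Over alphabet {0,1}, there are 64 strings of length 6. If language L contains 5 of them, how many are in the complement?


Alphabet: {0,1}
String length: 6
Total strings of length 6 = 2^6 = 64
Strings in L = 5
Complement = total - |L|
= 64 - 5
= 59

59


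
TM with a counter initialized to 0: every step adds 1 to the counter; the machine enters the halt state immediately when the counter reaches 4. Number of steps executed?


Counter starts at 0. Counting sequence:
  Step 1: counter = 1
  Step 2: counter = 2
  Step 3: counter = 3
  Step 4: counter = 4
Counter reached 4 -> halt
Total steps = 4

4


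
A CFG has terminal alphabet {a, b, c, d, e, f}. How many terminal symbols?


Terminal symbols: a, b, c, d, e, f
Counting each: a (#1), b (#2), c (#3), d (#4), e (#5), f (#6)
Total = 6

6


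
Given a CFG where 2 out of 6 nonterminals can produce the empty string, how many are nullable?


Nonterminals: {S, A, B, C, D, E}
A nonterminal is nullable if it can derive epsilon
Counting nullable nonterminals: 2
Total nullable = 2

2


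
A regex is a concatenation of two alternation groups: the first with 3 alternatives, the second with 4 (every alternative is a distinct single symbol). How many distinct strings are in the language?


First group: 3 alternatives
Second group: 4 alternatives
Concatenation: each choice from group 1 pairs with each from group 2
Total = 3 x 4 = 12

12


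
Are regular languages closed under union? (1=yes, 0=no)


Regular languages are closed under:
- Union (DFA product construction)
- Intersection (DFA product construction)
- Complement (swap accept/reject states)
- Concatenation (NFA construction)
- Kleene star (NFA construction)
union is in this list
Therefore: closed

1


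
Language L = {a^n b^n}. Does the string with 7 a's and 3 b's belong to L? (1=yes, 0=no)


Language requires equal numbers of a's and b's
PDA pushes for each 'a', pops for each 'b'
Number of a's = 7
Number of b's = 3
7 != 3 -> Reject

0


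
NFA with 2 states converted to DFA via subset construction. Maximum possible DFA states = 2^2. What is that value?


NFA has 2 states
Subset construction: each DFA state = subset of NFA states
Maximum subsets = 2^2
2^2 = 4

4


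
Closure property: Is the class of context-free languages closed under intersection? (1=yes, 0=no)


CFL closure properties:
  Closed under: union, concatenation, Kleene star
  NOT closed under: intersection, complement
Operation 'intersection' is in not-closed list -> No (not closed)

0


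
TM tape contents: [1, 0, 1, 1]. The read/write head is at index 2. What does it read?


Tape: [1, 0, 1, 1]
Positions: 0 1 2 3
Values:    1 0 1 1
Head at position 2
tape[2] = 1

1


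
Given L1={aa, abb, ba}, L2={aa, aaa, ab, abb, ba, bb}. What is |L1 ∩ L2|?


L1 = {aa, abb, ba}
L2 = {aa, aaa, ab, abb, ba, bb}
Checking each string in L1 against L2:
  'aa': in L2? Yes
  'abb': in L2? Yes
  'ba': in L2? Yes
Intersection = {aa, abb, ba}
|L1 ∩ L2| = 3

3


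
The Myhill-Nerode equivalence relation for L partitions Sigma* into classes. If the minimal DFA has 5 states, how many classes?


Myhill-Nerode theorem:
Number of equivalence classes = number of states in minimal DFA
Minimal DFA states = 5
Therefore equivalence classes = 5

5
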